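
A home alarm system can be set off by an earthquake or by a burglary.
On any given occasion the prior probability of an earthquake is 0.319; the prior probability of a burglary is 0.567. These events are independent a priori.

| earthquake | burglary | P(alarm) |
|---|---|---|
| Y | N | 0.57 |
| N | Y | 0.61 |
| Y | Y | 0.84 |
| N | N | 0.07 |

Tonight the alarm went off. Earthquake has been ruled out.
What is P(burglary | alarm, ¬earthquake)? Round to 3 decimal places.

P(burglary | alarm, ¬earthquake) ≈ 0.919

Numerator (weight on configurations with burglary): 0.61·0.567 = 0.345870
The normalizing constant is 0.07·0.433 + 0.61·0.567 = 0.376180
Posterior = 0.345870 / 0.376180 ≈ 0.919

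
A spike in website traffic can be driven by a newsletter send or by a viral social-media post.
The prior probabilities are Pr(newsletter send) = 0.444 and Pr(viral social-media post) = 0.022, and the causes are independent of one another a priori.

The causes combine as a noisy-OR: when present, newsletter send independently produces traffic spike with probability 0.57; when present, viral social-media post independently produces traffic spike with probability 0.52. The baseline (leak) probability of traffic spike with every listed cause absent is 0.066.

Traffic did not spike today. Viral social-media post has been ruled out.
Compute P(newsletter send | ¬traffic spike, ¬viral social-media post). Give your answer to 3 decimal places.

P(newsletter send | ¬traffic spike, ¬viral social-media post) ≈ 0.256

Under noisy-OR, P(traffic spike | causes) = 1 − (1−0.066)·∏(1−qᵢ) over the active causes.
Numerator (weight on configurations with newsletter send): 0.40162×0.444 = 0.178319
Normalizer over all consistent configurations: 0.934×0.556 + 0.40162×0.444 = 0.697623
Posterior = 0.178319 / 0.697623 ≈ 0.256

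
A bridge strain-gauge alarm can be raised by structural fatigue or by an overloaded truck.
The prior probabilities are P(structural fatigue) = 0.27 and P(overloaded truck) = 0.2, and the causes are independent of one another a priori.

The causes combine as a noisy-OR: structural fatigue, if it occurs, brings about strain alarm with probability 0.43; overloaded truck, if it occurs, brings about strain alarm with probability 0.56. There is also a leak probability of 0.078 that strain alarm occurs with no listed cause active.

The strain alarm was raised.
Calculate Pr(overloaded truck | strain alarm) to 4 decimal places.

Pr(overloaded truck | strain alarm) ≈ 0.4643

Under noisy-OR, P(strain alarm | causes) = 1 − (1−0.078)·∏(1−qᵢ) over the active causes.
Weight on overloaded truck=true, given the evidence: 0.086771 + 0.041513 = 0.128284
Normalizer over all consistent configurations: 0.078*0.73*0.8 + 0.59432*0.73*0.2 + 0.47446*0.27*0.8 + 0.768762*0.27*0.2 = 0.276319
Posterior = 0.128284 / 0.276319 ≈ 0.4643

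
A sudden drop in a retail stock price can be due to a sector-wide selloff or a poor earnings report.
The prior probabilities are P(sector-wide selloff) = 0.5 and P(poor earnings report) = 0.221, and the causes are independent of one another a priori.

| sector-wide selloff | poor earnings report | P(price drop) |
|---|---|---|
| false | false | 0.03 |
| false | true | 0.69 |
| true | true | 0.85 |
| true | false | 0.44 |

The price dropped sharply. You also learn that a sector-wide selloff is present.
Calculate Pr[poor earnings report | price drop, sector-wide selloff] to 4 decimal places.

By total probability over both values of poor earnings report:
  P(price drop | sector-wide selloff) = 0.44·0.779 + 0.85·0.221
        = 0.342760 + 0.187850 = 0.530610
Configurations with poor earnings report contribute 0.187850, so
  P(poor earnings report | price drop, sector-wide selloff) = 0.187850 / 0.530610 ≈ 0.3540

Pr[poor earnings report | price drop, sector-wide selloff] ≈ 0.3540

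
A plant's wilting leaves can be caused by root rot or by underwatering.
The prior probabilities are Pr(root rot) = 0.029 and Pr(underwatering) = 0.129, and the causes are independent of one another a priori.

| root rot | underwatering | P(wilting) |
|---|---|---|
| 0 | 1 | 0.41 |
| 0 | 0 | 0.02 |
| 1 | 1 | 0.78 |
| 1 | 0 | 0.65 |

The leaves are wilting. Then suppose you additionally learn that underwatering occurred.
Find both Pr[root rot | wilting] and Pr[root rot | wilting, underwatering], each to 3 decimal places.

By total probability over the 4 (root rot, underwatering) configurations:
  P(wilting) = 0.02*0.971*0.871 + 0.41*0.971*0.129 + 0.65*0.029*0.871 + 0.78*0.029*0.129
        = 0.016915 + 0.051356 + 0.016418 + 0.002918 = 0.087607
Configurations with root rot contribute 0.019336, so
  P(root rot | wilting) = 0.019336 / 0.087607 ≈ 0.221

With the extra evidence:
For the numerator, keep only root rot=true terms: 0.78×0.029 = 0.022620
Normalizer over all consistent configurations: 0.41×0.971 + 0.78×0.029 = 0.420730
P(root rot | wilting, underwatering) = 0.022620/0.420730 ≈ 0.054
Conditioning on underwatering lowers the posterior on root rot: the classic explaining-away effect in a common-effect structure.

Pr[root rot | wilting] ≈ 0.221; Pr[root rot | wilting, underwatering] ≈ 0.054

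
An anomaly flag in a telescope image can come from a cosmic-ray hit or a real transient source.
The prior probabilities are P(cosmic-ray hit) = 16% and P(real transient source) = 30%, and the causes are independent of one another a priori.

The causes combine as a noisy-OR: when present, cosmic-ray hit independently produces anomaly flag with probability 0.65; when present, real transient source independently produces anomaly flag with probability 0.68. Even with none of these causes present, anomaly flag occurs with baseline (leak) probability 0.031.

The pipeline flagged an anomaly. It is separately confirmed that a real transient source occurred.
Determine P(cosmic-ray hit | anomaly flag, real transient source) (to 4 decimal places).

Under noisy-OR, P(anomaly flag | causes) = 1 − (1−0.031)·∏(1−qᵢ) over the active causes.
Enumerate both values of cosmic-ray hit and weight by the priors:
  P(anomaly flag | real transient source) = 0.68992·0.84 + 0.891472·0.16
        = 0.579533 + 0.142636 = 0.722169
The terms with cosmic-ray hit present sum to 0.142636, so
  P(cosmic-ray hit | anomaly flag, real transient source) = 0.142636 / 0.722169 ≈ 0.1975

P(cosmic-ray hit | anomaly flag, real transient source) ≈ 0.1975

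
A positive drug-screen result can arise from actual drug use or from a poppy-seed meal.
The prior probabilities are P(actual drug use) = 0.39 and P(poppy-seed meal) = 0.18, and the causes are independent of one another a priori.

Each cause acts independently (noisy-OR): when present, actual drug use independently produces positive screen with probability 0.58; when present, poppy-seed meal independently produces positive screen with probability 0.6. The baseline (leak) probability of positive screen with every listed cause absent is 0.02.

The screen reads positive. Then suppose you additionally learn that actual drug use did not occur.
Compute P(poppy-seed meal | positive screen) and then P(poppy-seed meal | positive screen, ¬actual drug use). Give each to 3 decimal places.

Under noisy-OR, P(positive screen | causes) = 1 − (1−0.02)·∏(1−qᵢ) over the active causes.
Enumerate the 4 (actual drug use, poppy-seed meal) configurations and weight by the priors:
  P(positive screen) = 0.02*0.61*0.82 + 0.608*0.61*0.18 + 0.5884*0.39*0.82 + 0.83536*0.39*0.18
        = 0.010004 + 0.066758 + 0.188170 + 0.058642 = 0.323574
The terms with poppy-seed meal present sum to 0.125400, so
  P(poppy-seed meal | positive screen) = 0.125400 / 0.323574 ≈ 0.388

Now also conditioning on actual drug use≠true:
P(positive screen | ¬actual drug use) = 0.02×0.82 + 0.608×0.18 = 0.016400 + 0.109440 = 0.125840
The poppy-seed meal-present share is 0.608×0.18 = 0.109440.
Hence the posterior is 0.109440/0.125840 ≈ 0.870.

P(poppy-seed meal | positive screen) ≈ 0.388; P(poppy-seed meal | positive screen, ¬actual drug use) ≈ 0.870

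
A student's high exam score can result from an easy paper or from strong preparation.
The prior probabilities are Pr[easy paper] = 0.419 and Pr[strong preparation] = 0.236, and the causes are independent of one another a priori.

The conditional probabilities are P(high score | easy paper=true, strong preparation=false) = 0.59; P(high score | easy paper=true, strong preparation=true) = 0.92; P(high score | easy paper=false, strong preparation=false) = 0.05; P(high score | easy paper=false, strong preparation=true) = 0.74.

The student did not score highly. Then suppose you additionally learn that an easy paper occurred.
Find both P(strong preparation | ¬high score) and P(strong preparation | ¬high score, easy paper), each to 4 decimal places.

Sum P(¬high score|·) weighted by the priors over the 4 (easy paper, strong preparation) configurations:
  P(¬high score) = 0.95·0.581·0.764 + 0.26·0.581·0.236 + 0.41·0.419·0.764 + 0.08·0.419·0.236
        = 0.421690 + 0.035650 + 0.131248 + 0.007911 = 0.596499
The terms with strong preparation present sum to 0.043561, so
  P(strong preparation | ¬high score) = 0.043561 / 0.596499 ≈ 0.0730

Now condition on the additional information:
Numerator (weight on configurations with strong preparation): 0.08×0.236 = 0.018880
The normalizing constant is 0.41×0.764 + 0.08×0.236 = 0.332120
P(strong preparation | ¬high score, easy paper) = 0.018880/0.332120 ≈ 0.0568

P(strong preparation | ¬high score) ≈ 0.0730; P(strong preparation | ¬high score, easy paper) ≈ 0.0568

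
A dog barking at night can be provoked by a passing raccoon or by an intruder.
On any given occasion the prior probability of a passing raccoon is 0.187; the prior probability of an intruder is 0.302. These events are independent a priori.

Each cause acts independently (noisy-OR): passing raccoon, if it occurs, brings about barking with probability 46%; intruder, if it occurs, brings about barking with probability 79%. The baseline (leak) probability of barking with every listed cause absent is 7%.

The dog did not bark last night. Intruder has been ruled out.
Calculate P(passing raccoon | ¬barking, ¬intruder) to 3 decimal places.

P(passing raccoon | ¬barking, ¬intruder) ≈ 0.110

Under noisy-OR, P(barking | causes) = 1 − (1−0.07)·∏(1−qᵢ) over the active causes.
For the numerator, keep only passing raccoon=true terms: 0.5022×0.187 = 0.093911
The normalizing constant is 0.93×0.813 + 0.5022×0.187 = 0.850001
Posterior = 0.093911 / 0.850001 ≈ 0.110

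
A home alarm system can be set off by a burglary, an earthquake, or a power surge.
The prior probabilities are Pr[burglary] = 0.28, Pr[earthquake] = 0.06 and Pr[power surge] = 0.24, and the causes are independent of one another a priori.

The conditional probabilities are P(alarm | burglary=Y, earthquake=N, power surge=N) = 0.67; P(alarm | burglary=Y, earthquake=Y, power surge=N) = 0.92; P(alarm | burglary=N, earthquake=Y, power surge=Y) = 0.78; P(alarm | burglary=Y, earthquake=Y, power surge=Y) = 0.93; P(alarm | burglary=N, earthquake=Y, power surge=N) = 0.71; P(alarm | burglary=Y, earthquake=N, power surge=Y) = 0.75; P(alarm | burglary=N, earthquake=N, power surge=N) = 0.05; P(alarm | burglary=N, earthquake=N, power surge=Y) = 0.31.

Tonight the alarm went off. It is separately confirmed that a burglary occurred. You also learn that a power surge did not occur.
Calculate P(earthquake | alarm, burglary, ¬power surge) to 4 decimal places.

P(alarm | burglary, ¬power surge) = 0.67×0.94 + 0.92×0.06 = 0.629800 + 0.055200 = 0.685000
Restricting to configurations with earthquake present: 0.92×0.06 = 0.055200.
So P(earthquake | alarm, burglary, ¬power surge) = 0.055200/0.685000 ≈ 0.0806.

P(earthquake | alarm, burglary, ¬power surge) ≈ 0.0806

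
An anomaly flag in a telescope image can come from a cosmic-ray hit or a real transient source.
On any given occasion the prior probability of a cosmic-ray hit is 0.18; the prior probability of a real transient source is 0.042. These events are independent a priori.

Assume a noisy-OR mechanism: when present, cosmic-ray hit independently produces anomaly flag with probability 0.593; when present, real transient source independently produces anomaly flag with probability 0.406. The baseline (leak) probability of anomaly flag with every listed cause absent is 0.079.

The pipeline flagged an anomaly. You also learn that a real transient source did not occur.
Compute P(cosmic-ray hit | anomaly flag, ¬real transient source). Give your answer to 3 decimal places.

Under noisy-OR, P(anomaly flag | causes) = 1 − (1−0.079)·∏(1−qᵢ) over the active causes.
P(anomaly flag | ¬real transient source) = 0.079×0.82 + 0.625153×0.18 = 0.064780 + 0.112528 = 0.177308
Of this, 0.112528 comes from 0.625153×0.18 (the cosmic-ray hit=true cases).
So P(cosmic-ray hit | anomaly flag, ¬real transient source) = 0.112528/0.177308 ≈ 0.635.

P(cosmic-ray hit | anomaly flag, ¬real transient source) ≈ 0.635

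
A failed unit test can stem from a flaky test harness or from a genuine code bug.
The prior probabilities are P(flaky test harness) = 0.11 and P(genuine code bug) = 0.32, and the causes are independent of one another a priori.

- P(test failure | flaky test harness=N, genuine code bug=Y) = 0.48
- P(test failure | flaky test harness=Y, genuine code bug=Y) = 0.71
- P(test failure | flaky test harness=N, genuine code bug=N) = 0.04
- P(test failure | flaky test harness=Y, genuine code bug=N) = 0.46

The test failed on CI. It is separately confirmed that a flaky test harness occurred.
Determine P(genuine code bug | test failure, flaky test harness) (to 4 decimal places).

P(test failure | flaky test harness) = 0.46*0.68 + 0.71*0.32 = 0.312800 + 0.227200 = 0.540000
Restricting to configurations with genuine code bug present: 0.71*0.32 = 0.227200.
P(genuine code bug | test failure, flaky test harness) = 0.227200 / 0.540000 ≈ 0.4207

P(genuine code bug | test failure, flaky test harness) ≈ 0.4207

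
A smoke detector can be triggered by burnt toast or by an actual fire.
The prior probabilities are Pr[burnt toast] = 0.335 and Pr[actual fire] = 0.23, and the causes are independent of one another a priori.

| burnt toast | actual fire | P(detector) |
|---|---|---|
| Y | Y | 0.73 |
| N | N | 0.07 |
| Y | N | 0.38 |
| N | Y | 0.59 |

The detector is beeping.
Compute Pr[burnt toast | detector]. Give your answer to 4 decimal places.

For the numerator, keep only burnt toast=true terms: 0.098021 + 0.056247 = 0.154268
The normalizing constant is 0.07·0.665·0.77 + 0.59·0.665·0.23 + 0.38·0.335·0.77 + 0.73·0.335·0.23 = 0.280353
Posterior = 0.154268 / 0.280353 ≈ 0.5503

Pr[burnt toast | detector] ≈ 0.5503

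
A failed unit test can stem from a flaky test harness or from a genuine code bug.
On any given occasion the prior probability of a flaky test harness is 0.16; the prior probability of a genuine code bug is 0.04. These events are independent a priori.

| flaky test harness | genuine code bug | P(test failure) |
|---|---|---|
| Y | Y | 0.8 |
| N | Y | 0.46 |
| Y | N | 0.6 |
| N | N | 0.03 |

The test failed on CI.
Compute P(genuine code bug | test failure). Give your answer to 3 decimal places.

Weight on genuine code bug=true, given the evidence: 0.015456 + 0.005120 = 0.020576
Normalizer over all consistent configurations: 0.03·0.84·0.96 + 0.46·0.84·0.04 + 0.6·0.16·0.96 + 0.8·0.16·0.04 = 0.136928
Posterior = 0.020576 / 0.136928 ≈ 0.150

P(genuine code bug | test failure) ≈ 0.150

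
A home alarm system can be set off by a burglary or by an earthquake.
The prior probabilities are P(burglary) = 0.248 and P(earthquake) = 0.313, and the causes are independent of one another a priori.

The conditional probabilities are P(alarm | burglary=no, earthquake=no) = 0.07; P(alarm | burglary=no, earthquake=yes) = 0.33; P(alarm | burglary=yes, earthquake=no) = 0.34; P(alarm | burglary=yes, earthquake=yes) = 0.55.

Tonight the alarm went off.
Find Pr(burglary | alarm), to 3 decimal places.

Pr(burglary | alarm) ≈ 0.469

P(alarm) = 0.07×0.752×0.687 + 0.33×0.752×0.313 + 0.34×0.248×0.687 + 0.55×0.248×0.313 = 0.036164 + 0.077674 + 0.057928 + 0.042693 = 0.214459
Of this, 0.100621 comes from 0.057928 + 0.042693 (the burglary=true cases).
Hence the posterior is 0.100621/0.214459 ≈ 0.469.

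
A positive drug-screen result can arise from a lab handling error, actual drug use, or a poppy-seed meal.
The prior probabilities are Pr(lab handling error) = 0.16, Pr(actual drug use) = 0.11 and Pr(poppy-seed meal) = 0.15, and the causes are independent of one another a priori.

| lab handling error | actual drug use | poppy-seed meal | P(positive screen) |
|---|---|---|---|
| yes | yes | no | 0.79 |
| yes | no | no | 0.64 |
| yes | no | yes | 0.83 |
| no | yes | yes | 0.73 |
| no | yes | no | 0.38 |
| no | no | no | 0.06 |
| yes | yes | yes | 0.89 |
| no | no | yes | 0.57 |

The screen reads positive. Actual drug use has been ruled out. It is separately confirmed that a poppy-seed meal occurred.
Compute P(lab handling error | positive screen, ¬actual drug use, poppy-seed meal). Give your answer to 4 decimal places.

P(positive screen | ¬actual drug use, poppy-seed meal) = 0.57×0.84 + 0.83×0.16 = 0.478800 + 0.132800 = 0.611600
The lab handling error-present share is 0.83×0.16 = 0.132800.
So P(lab handling error | positive screen, ¬actual drug use, poppy-seed meal) = 0.132800/0.611600 ≈ 0.2171.

P(lab handling error | positive screen, ¬actual drug use, poppy-seed meal) ≈ 0.2171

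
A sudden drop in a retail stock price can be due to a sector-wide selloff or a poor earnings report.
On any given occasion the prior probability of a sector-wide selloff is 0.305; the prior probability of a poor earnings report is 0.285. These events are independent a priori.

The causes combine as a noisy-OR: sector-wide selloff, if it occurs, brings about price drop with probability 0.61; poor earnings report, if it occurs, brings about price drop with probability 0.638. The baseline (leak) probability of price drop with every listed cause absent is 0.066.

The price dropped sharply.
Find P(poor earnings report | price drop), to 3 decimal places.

P(poor earnings report | price drop) ≈ 0.546

Under noisy-OR, P(price drop | causes) = 1 − (1−0.066)·∏(1−qᵢ) over the active causes.
P(price drop) = 0.066*0.695*0.715 + 0.661892*0.695*0.285 + 0.63574*0.305*0.715 + 0.868138*0.305*0.285 = 0.032797 + 0.131104 + 0.138639 + 0.075463 = 0.378003
The poor earnings report-present share is 0.131104 + 0.075463 = 0.206567.
Hence the posterior is 0.206567/0.378003 ≈ 0.546.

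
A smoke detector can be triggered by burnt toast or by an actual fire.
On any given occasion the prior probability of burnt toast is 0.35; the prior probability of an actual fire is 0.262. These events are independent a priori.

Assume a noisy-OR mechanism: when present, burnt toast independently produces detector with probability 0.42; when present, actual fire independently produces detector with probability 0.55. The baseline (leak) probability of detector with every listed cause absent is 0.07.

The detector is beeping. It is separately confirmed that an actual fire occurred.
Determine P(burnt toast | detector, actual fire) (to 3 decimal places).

P(burnt toast | detector, actual fire) ≈ 0.412

Under noisy-OR, P(detector | causes) = 1 − (1−0.07)·∏(1−qᵢ) over the active causes.
Numerator (weight on configurations with burnt toast): 0.75727×0.35 = 0.265044
Normalizer over all consistent configurations: 0.5815×0.65 + 0.75727×0.35 = 0.643019
Posterior = 0.265044 / 0.643019 ≈ 0.412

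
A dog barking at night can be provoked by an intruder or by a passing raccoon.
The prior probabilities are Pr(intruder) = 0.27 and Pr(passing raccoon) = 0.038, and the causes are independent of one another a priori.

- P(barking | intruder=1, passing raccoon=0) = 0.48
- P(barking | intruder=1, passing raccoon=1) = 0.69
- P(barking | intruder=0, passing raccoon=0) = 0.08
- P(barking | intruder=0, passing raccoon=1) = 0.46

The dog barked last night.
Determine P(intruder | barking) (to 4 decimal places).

By total probability over the 4 (intruder, passing raccoon) configurations:
  P(barking) = 0.08×0.73×0.962 + 0.46×0.73×0.038 + 0.48×0.27×0.962 + 0.69×0.27×0.038
        = 0.056181 + 0.012760 + 0.124675 + 0.007079 = 0.200695
Keeping only the intruder-present terms gives 0.131754, so
  P(intruder | barking) = 0.131754 / 0.200695 ≈ 0.6565

P(intruder | barking) ≈ 0.6565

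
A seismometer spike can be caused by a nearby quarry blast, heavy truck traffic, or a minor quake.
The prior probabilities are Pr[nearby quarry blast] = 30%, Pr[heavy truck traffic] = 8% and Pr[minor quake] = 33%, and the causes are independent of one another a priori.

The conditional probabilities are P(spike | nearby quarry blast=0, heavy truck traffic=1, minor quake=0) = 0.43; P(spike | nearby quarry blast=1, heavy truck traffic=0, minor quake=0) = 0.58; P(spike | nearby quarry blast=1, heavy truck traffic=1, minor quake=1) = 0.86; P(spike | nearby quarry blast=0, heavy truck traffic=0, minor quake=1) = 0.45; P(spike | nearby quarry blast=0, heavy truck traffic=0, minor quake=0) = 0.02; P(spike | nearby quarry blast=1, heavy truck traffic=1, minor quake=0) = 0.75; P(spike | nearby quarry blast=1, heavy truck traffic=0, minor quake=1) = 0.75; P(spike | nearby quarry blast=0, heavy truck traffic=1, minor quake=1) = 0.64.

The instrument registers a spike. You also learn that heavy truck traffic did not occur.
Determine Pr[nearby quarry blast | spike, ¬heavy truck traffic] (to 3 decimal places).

Pr[nearby quarry blast | spike, ¬heavy truck traffic] ≈ 0.627

Enumerate the 4 (nearby quarry blast, minor quake) configurations and weight by the priors:
  P(spike | ¬heavy truck traffic) = 0.02*0.7*0.67 + 0.45*0.7*0.33 + 0.58*0.3*0.67 + 0.75*0.3*0.33
        = 0.009380 + 0.103950 + 0.116580 + 0.074250 = 0.304160
The terms with nearby quarry blast present sum to 0.190830, so
  P(nearby quarry blast | spike, ¬heavy truck traffic) = 0.190830 / 0.304160 ≈ 0.627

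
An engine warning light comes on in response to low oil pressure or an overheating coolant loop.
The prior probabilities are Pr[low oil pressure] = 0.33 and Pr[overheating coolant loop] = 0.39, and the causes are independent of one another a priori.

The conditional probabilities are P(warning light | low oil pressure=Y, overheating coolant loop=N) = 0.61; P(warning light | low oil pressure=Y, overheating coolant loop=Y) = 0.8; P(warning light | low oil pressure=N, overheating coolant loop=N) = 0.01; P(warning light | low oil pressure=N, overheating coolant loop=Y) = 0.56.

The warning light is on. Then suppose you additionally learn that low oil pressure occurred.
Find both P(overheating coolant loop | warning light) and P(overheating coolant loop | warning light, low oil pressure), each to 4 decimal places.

P(overheating coolant loop | warning light) ≈ 0.6627; P(overheating coolant loop | warning light, low oil pressure) ≈ 0.4561

P(warning light) = 0.01·0.67·0.61 + 0.56·0.67·0.39 + 0.61·0.33·0.61 + 0.8·0.33·0.39 = 0.004087 + 0.146328 + 0.122793 + 0.102960 = 0.376168
Restricting to configurations with overheating coolant loop present: 0.146328 + 0.102960 = 0.249288.
Hence the posterior is 0.249288/0.376168 ≈ 0.6627.

With the extra evidence:
Sum P(warning light|·) weighted by the priors over both values of overheating coolant loop:
  P(warning light | low oil pressure) = 0.61·0.61 + 0.8·0.39
        = 0.372100 + 0.312000 = 0.684100
Keeping only the overheating coolant loop-present terms gives 0.312000, so
  P(overheating coolant loop | warning light, low oil pressure) = 0.312000 / 0.684100 ≈ 0.4561
This is intercausal reasoning (explaining away): once low oil pressure accounts for the warning light, overheating coolant loop becomes less likely.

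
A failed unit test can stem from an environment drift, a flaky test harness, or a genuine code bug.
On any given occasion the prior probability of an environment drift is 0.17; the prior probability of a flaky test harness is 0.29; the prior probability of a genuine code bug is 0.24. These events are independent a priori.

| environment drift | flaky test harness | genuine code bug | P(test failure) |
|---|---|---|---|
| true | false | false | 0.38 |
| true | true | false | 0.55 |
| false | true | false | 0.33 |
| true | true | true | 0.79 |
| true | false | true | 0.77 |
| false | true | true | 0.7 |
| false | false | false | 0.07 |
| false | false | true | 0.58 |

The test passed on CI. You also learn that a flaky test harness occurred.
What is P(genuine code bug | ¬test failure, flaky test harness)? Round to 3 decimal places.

Weight on genuine code bug=true, given the evidence: 0.059760 + 0.008568 = 0.068328
The normalizing constant is 0.67·0.83·0.76 + 0.3·0.83·0.24 + 0.45·0.17·0.76 + 0.21·0.17·0.24 = 0.549104
P(genuine code bug | ¬test failure, flaky test harness) = 0.068328/0.549104 ≈ 0.124

P(genuine code bug | ¬test failure, flaky test harness) ≈ 0.124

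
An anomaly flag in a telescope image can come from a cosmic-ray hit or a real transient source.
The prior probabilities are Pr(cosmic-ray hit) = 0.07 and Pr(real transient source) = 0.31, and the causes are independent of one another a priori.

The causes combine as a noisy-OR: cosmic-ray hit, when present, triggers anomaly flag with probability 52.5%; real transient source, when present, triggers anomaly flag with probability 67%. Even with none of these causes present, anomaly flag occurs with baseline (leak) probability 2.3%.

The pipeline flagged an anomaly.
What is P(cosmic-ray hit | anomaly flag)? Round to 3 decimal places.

P(cosmic-ray hit | anomaly flag) ≈ 0.174

Under noisy-OR, P(anomaly flag | causes) = 1 − (1−0.023)·∏(1−qᵢ) over the active causes.
Enumerate the 4 (cosmic-ray hit, real transient source) configurations and weight by the priors:
  P(anomaly flag) = 0.023*0.93*0.69 + 0.67759*0.93*0.31 + 0.535925*0.07*0.69 + 0.846855*0.07*0.31
        = 0.014759 + 0.195349 + 0.025885 + 0.018377 = 0.254370
Keeping only the cosmic-ray hit-present terms gives 0.044262, so
  P(cosmic-ray hit | anomaly flag) = 0.044262 / 0.254370 ≈ 0.174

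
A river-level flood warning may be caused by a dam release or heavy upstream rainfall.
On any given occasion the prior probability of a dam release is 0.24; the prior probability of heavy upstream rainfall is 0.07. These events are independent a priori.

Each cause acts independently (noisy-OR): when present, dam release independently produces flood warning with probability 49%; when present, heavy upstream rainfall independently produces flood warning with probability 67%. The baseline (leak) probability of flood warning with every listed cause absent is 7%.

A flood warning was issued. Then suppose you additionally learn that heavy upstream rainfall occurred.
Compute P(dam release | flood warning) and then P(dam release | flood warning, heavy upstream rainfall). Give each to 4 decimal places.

P(dam release | flood warning) ≈ 0.6036; P(dam release | flood warning, heavy upstream rainfall) ≈ 0.2776

Under noisy-OR, P(flood warning | causes) = 1 − (1−0.07)·∏(1−qᵢ) over the active causes.
Numerator (weight on configurations with dam release): 0.117336 + 0.014170 = 0.131506
Normalizer over all consistent configurations: 0.07*0.76*0.93 + 0.6931*0.76*0.07 + 0.5257*0.24*0.93 + 0.843481*0.24*0.07 = 0.217855
P(dam release | flood warning) = 0.131506/0.217855 ≈ 0.6036

Now also conditioning on heavy upstream rainfall=true:
By total probability over both values of dam release:
  P(flood warning | heavy upstream rainfall) = 0.6931·0.76 + 0.843481·0.24
        = 0.526756 + 0.202435 = 0.729191
The terms with dam release present sum to 0.202435, so
  P(dam release | flood warning, heavy upstream rainfall) = 0.202435 / 0.729191 ≈ 0.2776
Conditioning on heavy upstream rainfall lowers the posterior on dam release: the classic explaining-away effect in a common-effect structure.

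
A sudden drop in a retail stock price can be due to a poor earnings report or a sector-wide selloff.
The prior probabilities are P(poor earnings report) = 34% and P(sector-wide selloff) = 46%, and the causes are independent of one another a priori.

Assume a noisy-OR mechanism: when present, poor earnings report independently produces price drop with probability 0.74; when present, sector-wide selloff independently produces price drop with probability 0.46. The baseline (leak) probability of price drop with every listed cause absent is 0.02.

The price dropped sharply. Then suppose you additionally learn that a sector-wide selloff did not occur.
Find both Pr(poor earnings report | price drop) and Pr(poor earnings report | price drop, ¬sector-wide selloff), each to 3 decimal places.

Under noisy-OR, P(price drop | causes) = 1 − (1−0.02)·∏(1−qᵢ) over the active causes.
P(price drop) = 0.02*0.66*0.54 + 0.4708*0.66*0.46 + 0.7452*0.34*0.54 + 0.862408*0.34*0.46 = 0.007128 + 0.142935 + 0.136819 + 0.134881 = 0.421763
The poor earnings report-present share is 0.136819 + 0.134881 = 0.271700.
So P(poor earnings report | price drop) = 0.271700/0.421763 ≈ 0.644.

With the extra evidence:
By total probability over both values of poor earnings report:
  P(price drop | ¬sector-wide selloff) = 0.02*0.66 + 0.7452*0.34
        = 0.013200 + 0.253368 = 0.266568
Keeping only the poor earnings report-present terms gives 0.253368, so
  P(poor earnings report | price drop, ¬sector-wide selloff) = 0.253368 / 0.266568 ≈ 0.950

Pr(poor earnings report | price drop) ≈ 0.644; Pr(poor earnings report | price drop, ¬sector-wide selloff) ≈ 0.950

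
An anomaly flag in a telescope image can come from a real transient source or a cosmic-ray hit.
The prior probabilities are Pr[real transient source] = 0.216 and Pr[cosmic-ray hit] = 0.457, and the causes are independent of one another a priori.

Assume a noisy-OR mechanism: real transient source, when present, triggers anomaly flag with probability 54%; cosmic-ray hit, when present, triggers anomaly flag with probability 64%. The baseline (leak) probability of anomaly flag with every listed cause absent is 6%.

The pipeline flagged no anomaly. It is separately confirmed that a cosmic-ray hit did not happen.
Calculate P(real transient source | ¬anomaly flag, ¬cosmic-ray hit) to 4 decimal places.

P(real transient source | ¬anomaly flag, ¬cosmic-ray hit) ≈ 0.1125

Under noisy-OR, P(anomaly flag | causes) = 1 − (1−0.06)·∏(1−qᵢ) over the active causes.
Sum P(¬anomaly flag|·) weighted by the priors over both values of real transient source:
  P(¬anomaly flag | ¬cosmic-ray hit) = 0.94*0.784 + 0.4324*0.216
        = 0.736960 + 0.093398 = 0.830358
Keeping only the real transient source-present terms gives 0.093398, so
  P(real transient source | ¬anomaly flag, ¬cosmic-ray hit) = 0.093398 / 0.830358 ≈ 0.1125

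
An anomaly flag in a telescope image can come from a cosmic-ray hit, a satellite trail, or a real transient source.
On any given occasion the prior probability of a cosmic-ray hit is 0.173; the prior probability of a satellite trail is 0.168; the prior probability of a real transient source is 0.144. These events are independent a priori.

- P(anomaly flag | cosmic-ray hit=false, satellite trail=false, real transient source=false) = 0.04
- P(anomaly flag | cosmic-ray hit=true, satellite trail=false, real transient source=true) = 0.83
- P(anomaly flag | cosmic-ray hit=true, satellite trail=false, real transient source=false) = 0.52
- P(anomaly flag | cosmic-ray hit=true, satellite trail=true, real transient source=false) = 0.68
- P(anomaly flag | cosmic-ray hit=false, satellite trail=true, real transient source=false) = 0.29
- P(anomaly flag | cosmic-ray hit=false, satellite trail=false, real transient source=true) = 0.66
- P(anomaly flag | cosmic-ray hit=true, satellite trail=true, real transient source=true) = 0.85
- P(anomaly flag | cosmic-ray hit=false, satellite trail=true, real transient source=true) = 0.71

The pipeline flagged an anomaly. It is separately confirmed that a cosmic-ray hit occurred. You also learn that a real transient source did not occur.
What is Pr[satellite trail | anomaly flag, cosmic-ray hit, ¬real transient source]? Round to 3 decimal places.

Enumerate both values of satellite trail and weight by the priors:
  P(anomaly flag | cosmic-ray hit, ¬real transient source) = 0.52*0.832 + 0.68*0.168
        = 0.432640 + 0.114240 = 0.546880
Keeping only the satellite trail-present terms gives 0.114240, so
  P(satellite trail | anomaly flag, cosmic-ray hit, ¬real transient source) = 0.114240 / 0.546880 ≈ 0.209

Pr[satellite trail | anomaly flag, cosmic-ray hit, ¬real transient source] ≈ 0.209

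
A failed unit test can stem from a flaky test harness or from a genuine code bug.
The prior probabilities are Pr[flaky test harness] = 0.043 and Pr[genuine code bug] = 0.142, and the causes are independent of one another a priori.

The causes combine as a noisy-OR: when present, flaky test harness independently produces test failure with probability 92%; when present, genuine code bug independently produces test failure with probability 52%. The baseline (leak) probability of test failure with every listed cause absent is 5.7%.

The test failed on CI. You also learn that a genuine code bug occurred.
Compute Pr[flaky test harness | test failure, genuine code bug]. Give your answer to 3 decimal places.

Pr[flaky test harness | test failure, genuine code bug] ≈ 0.073

Under noisy-OR, P(test failure | causes) = 1 − (1−0.057)·∏(1−qᵢ) over the active causes.
Numerator (weight on configurations with flaky test harness): 0.963789×0.043 = 0.041443
Denominator P(test failure | genuine code bug): 0.54736×0.957 + 0.963789×0.043 = 0.565267
Posterior = 0.041443 / 0.565267 ≈ 0.073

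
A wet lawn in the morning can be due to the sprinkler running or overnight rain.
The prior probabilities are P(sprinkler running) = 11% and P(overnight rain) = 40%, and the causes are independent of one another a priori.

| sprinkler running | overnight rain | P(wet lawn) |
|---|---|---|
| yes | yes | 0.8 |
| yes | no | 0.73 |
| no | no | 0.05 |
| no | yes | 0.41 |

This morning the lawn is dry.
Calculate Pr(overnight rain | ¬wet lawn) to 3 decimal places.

Pr(overnight rain | ¬wet lawn) ≈ 0.294

Enumerate the 4 (sprinkler running, overnight rain) configurations and weight by the priors:
  P(¬wet lawn) = 0.95·0.89·0.6 + 0.59·0.89·0.4 + 0.27·0.11·0.6 + 0.2·0.11·0.4
        = 0.507300 + 0.210040 + 0.017820 + 0.008800 = 0.743960
Configurations with overnight rain contribute 0.218840, so
  P(overnight rain | ¬wet lawn) = 0.218840 / 0.743960 ≈ 0.294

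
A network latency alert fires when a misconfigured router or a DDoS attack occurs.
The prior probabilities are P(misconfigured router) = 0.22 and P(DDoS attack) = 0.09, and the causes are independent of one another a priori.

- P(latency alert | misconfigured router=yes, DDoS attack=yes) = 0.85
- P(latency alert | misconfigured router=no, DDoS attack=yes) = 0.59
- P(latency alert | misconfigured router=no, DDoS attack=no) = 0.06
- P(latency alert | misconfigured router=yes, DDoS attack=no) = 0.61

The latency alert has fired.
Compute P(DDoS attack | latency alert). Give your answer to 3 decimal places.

Numerator (weight on configurations with DDoS attack): 0.041418 + 0.016830 = 0.058248
Denominator P(latency alert): 0.06*0.78*0.91 + 0.59*0.78*0.09 + 0.61*0.22*0.91 + 0.85*0.22*0.09 = 0.222958
P(DDoS attack | latency alert) = 0.058248/0.222958 ≈ 0.261

P(DDoS attack | latency alert) ≈ 0.261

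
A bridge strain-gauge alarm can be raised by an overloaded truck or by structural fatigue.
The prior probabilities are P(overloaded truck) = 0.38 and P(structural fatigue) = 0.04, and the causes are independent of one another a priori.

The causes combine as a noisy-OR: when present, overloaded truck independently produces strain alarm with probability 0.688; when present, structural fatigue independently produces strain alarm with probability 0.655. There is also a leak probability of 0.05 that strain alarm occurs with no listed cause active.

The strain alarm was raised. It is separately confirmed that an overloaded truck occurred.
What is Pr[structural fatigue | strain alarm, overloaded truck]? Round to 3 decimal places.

Pr[structural fatigue | strain alarm, overloaded truck] ≈ 0.050

Under noisy-OR, P(strain alarm | causes) = 1 − (1−0.05)·∏(1−qᵢ) over the active causes.
Enumerate both values of structural fatigue and weight by the priors:
  P(strain alarm | overloaded truck) = 0.7036·0.96 + 0.897742·0.04
        = 0.675456 + 0.035910 = 0.711366
Configurations with structural fatigue contribute 0.035910, so
  P(structural fatigue | strain alarm, overloaded truck) = 0.035910 / 0.711366 ≈ 0.050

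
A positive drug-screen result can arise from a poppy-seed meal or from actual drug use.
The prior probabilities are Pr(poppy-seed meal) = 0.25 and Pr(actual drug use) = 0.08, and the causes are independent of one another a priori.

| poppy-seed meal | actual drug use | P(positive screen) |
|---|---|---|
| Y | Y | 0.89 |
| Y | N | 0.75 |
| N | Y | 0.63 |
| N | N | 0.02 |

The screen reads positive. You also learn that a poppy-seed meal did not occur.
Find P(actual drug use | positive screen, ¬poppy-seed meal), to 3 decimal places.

Enumerate both values of actual drug use and weight by the priors:
  P(positive screen | ¬poppy-seed meal) = 0.02·0.92 + 0.63·0.08
        = 0.018400 + 0.050400 = 0.068800
Configurations with actual drug use contribute 0.050400, so
  P(actual drug use | positive screen, ¬poppy-seed meal) = 0.050400 / 0.068800 ≈ 0.733

P(actual drug use | positive screen, ¬poppy-seed meal) ≈ 0.733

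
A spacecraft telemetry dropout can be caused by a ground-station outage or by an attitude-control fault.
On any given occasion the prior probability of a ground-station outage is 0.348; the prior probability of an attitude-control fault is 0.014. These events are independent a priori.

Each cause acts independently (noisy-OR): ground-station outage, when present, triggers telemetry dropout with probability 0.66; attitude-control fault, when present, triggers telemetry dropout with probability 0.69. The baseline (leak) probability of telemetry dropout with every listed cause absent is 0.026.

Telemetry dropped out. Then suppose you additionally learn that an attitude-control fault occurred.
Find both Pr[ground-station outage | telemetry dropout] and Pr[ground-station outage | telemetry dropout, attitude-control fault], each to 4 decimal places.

Under noisy-OR, P(telemetry dropout | causes) = 1 − (1−0.026)·∏(1−qᵢ) over the active causes.
Sum P(telemetry dropout|·) weighted by the priors over the 4 (ground-station outage, attitude-control fault) configurations:
  P(telemetry dropout) = 0.026*0.652*0.986 + 0.69806*0.652*0.014 + 0.66884*0.348*0.986 + 0.89734*0.348*0.014
        = 0.016715 + 0.006372 + 0.229498 + 0.004372 = 0.256957
The terms with ground-station outage present sum to 0.233870, so
  P(ground-station outage | telemetry dropout) = 0.233870 / 0.256957 ≈ 0.9102

Now condition on the additional information:
P(telemetry dropout | attitude-control fault) = 0.69806·0.652 + 0.89734·0.348 = 0.455135 + 0.312274 = 0.767409
Of this, 0.312274 comes from 0.89734·0.348 (the ground-station outage=true cases).
P(ground-station outage | telemetry dropout, attitude-control fault) = 0.312274 / 0.767409 ≈ 0.4069

Pr[ground-station outage | telemetry dropout] ≈ 0.9102; Pr[ground-station outage | telemetry dropout, attitude-control fault] ≈ 0.4069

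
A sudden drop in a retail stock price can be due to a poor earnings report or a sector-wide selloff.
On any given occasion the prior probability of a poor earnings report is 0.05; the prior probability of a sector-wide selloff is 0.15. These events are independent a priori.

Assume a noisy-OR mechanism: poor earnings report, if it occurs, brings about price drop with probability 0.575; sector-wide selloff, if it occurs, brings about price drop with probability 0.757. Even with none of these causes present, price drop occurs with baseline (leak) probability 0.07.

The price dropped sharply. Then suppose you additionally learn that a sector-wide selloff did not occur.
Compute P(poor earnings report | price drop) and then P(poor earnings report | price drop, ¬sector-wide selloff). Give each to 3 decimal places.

P(poor earnings report | price drop) ≈ 0.163; P(poor earnings report | price drop, ¬sector-wide selloff) ≈ 0.313

Under noisy-OR, P(price drop | causes) = 1 − (1−0.07)·∏(1−qᵢ) over the active causes.
Enumerate the 4 (poor earnings report, sector-wide selloff) configurations and weight by the priors:
  P(price drop) = 0.07*0.95*0.85 + 0.77401*0.95*0.15 + 0.60475*0.05*0.85 + 0.903954*0.05*0.15
        = 0.056525 + 0.110296 + 0.025702 + 0.006780 = 0.199303
Keeping only the poor earnings report-present terms gives 0.032482, so
  P(poor earnings report | price drop) = 0.032482 / 0.199303 ≈ 0.163

With the extra evidence:
Weight on poor earnings report=true, given the evidence: 0.60475*0.05 = 0.030238
The normalizing constant is 0.07*0.95 + 0.60475*0.05 = 0.096738
Posterior = 0.030238 / 0.096738 ≈ 0.313
With sector-wide selloff excluded, poor earnings report must carry more of the explanatory weight for the price drop.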